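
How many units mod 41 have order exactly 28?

φ(41) = 41 − 1 = 40 = 2^3 · 5.
Since (Z/41Z)^× is cyclic of order 40, the number of elements of order d is φ(d) when d | 40 and 0 otherwise.
Since 28 ∤ 40, the count is 0.

0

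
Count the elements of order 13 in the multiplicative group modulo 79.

φ(79) = 79 − 1 = 78 = 2 · 3 · 13.
(Z/79Z)^× is cyclic (|G| = 78); a cyclic group of order m has exactly φ(d) elements of each order d | m, and none otherwise.
13 | 78, and φ(13) = 13 − 1 = 12.

12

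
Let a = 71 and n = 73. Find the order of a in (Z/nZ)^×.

The order of 71 must divide φ(73) = 73 − 1 = 72 = 2^3 · 3^2.
Divisors of 72: 1, 2, 3, 4, 6, 8, 9, 12, 18, 24, 36, 72.
Evaluate successive powers at the divisors of 72:
71^1 ≡ 71
71^2 ≡ 4
71^3 ≡ 65
71^4 ≡ 16
71^6 ≡ 64
71^8 ≡ 37
71^9 ≡ 72
71^12 ≡ 8
71^18 ≡ 1
Hence ord(71) = 18.

18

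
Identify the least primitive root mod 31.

3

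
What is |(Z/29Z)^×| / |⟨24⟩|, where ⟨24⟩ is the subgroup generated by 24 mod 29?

4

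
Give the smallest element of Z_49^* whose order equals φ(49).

3

φ(49) = φ(7^2) = 7·(7−1) = 42 = 2 · 3 · 7.
Test candidates g = 2, 3, … against the prime factors q ∈ {2, 3, 7} of φ(49): g is a generator iff g^(42/q) ≢ 1 for every such q.
g = 2: 2^21 ≡ 1 — hits 1, so not a primitive root.
g = 3: 3^21 ≡ 48; 3^14 ≡ 30; 3^6 ≡ 43 — none is 1, so 3 is a primitive root.
Hence the least primitive root of 49 is 3.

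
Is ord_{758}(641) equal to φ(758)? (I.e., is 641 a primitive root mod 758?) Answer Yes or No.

φ(758) = φ(2)·φ(379) = 1·378 = 378 = 2 · 3^3 · 7.
It suffices to check that the order of 641 is not a proper divisor of 378: compute 641^(378/q) for q ∈ {2, 3, 7}.
641^189 ≡ 1 (mod 758)  [q = 2: ≡ 1 ✗]
641^126 ≡ 51 (mod 758)  [q = 3: ≢ 1 ✓]
641^54 ≡ 473 (mod 758)  [q = 7: ≢ 1 ✓]
Since 641^189 ≡ 1, the order of 641 divides 189 < 378, so 641 is not a primitive root.

No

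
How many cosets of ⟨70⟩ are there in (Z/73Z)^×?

The order of 70 must divide φ(73) = 73 − 1 = 72 = 2^3 · 3^2.
Divisors of 72: 1, 2, 3, 4, 6, 8, 9, 12, 18, 24, 36, 72.
Test each divisor d:
70^1 ≡ 70 (mod 73)
70^2 ≡ 9 (mod 73)
70^3 ≡ 46 (mod 73)
70^4 ≡ 8 (mod 73)
70^6 ≡ 72 (mod 73)
70^8 ≡ 64 (mod 73)
70^9 ≡ 27 (mod 73)
70^12 ≡ 1 (mod 73) ✓
The order of 70 is 12, so the subgroup it generates has 12 elements.
[(Z/73Z)^× : ⟨70⟩] = 72/12 = 6.

6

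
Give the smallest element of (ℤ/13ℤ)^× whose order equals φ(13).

φ(13) = 13 − 1 = 12 = 2^2 · 3.
g is a primitive root iff g^(12/q) ≢ 1 (mod 13) for each prime q ∈ {2, 3}.
g = 2: 2^6 ≡ 12; 2^4 ≡ 3 — none is 1, so 2 is a primitive root.
The smallest primitive root modulo 13 is 2.

2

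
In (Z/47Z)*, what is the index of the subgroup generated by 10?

Since 10 ∈ (Z/47Z)^×, its order divides φ(47) = 47 − 1 = 46 = 2 · 23.
Divisors of 46: 1, 2, 23, 46.
Check 10^d mod 47 for each divisor in increasing order:
10^1 ≡ 10 (mod 47)
10^2 ≡ 6 (mod 47)
10^23 ≡ 46 (mod 47)
10^46 ≡ 1 (mod 47) ✓
So ord_47(10) = 46, hence |⟨10⟩| = 46.
The index is φ(47) / ord(10) = 46 / 46 = 1.

1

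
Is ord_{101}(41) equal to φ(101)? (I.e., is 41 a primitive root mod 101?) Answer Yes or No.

φ(101) = 101 − 1 = 100 = 2^2 · 5^2.
It suffices to check that the order of 41 is not a proper divisor of 100: compute 41^(100/q) for q ∈ {2, 5}.
41^50 ≡ 100 (mod 101)  [q = 2: ≢ 1 ✓]
41^20 ≡ 1 (mod 101)  [q = 5: ≡ 1 ✗]
The check at q = 5 fails, so 41 generates a proper subgroup.

No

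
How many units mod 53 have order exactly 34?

0

φ(53) = 53 − 1 = 52 = 2^2 · 13.
Since (Z/53Z)^× is cyclic of order 52, the number of elements of order d is φ(d) when d | 52 and 0 otherwise.
34 does not divide 52, so no element of (Z/53Z)^× has order 34.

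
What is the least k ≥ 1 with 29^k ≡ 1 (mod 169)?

39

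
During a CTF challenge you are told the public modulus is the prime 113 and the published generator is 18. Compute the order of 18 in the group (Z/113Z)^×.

8

By Lagrange's theorem, ord_113(18) divides φ(113) = 113 − 1 = 112 = 2^4 · 7.
Divisors of 112: 1, 2, 4, 7, 8, 14, 16, 28, 56, 112.
Compute 18^d (mod 113) for the divisors d until we hit 1:
18^1 ≡ 18 (mod 113)
18^2 ≡ 98 (mod 113)
18^4 ≡ 112 (mod 113)
18^7 ≡ 44 (mod 113)
18^8 ≡ 1 (mod 113) ✓
The smallest such exponent is 8, so the order of 18 is 8.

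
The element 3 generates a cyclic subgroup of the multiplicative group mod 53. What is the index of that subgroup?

1

ord(3) | φ(53) = 53 − 1 = 52 = 2^2 · 13.
Divisors of 52: 1, 2, 4, 13, 26, 52.
Evaluate successive powers at the divisors of 52:
3^1 ≡ 3
3^2 ≡ 9
3^4 ≡ 28
3^13 ≡ 30
3^26 ≡ 52
3^52 ≡ 1
Thus |⟨3⟩| = ord(3) = 52.
The index is φ(53) / ord(3) = 52 / 52 = 1.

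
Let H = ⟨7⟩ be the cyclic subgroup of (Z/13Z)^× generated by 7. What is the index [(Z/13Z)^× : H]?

Since 7 ∈ (Z/13Z)^×, its order divides φ(13) = 13 − 1 = 12 = 2^2 · 3.
Divisors of 12: 1, 2, 3, 4, 6, 12.
Compute 7^d (mod 13) for the divisors d until we hit 1:
7^1 ≡ 7 (mod 13)
7^2 ≡ 10 (mod 13)
7^3 ≡ 5 (mod 13)
7^4 ≡ 9 (mod 13)
7^6 ≡ 12 (mod 13)
7^12 ≡ 1 (mod 13) ✓
So ord_13(7) = 12, hence |⟨7⟩| = 12.
[(Z/13Z)^× : ⟨7⟩] = 12/12 = 1.

1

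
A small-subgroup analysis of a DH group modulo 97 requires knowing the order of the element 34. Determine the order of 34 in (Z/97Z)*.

ord(34) | φ(97) = 97 − 1 = 96 = 2^5 · 3.
Divisors of 96: 1, 2, 3, 4, 6, 8, 12, 16, 24, 32, 48, 96.
Compute 34^d (mod 97) for the divisors d until we hit 1:
34^1 ≡ 34
34^2 ≡ 89
34^3 ≡ 19
34^4 ≡ 64
34^6 ≡ 70
34^8 ≡ 22
34^12 ≡ 50
34^16 ≡ 96
34^24 ≡ 75
34^32 ≡ 1
Therefore the multiplicative order of 34 modulo 97 is 32.

32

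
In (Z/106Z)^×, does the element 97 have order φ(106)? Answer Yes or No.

No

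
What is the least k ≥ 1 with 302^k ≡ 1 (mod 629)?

Since 302 ∈ (Z/629Z)^×, its order divides φ(629) = φ(17·37) = (17−1)·(37−1) = 16·36 = 576 = 2^6 · 3^2.
Divisors of 576: 1, 2, 3, 4, 6, 8, 9, 12, 16, 18, 24, 32, 36, 48, 64, 72, 96, 144, 192, 288, 576.
Test each divisor d:
302^1 ≡ 302
302^2 ≡ 628
302^3 ≡ 327
302^4 ≡ 1
Hence ord(302) = 4.

4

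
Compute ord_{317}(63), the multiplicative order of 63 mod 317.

79

By Lagrange's theorem, ord_317(63) divides φ(317) = 317 − 1 = 316 = 2^2 · 79.
Divisors of 316: 1, 2, 4, 79, 158, 316.
Check 63^d mod 317 for each divisor in increasing order:
63^1 ≡ 63 (mod 317)
63^2 ≡ 165 (mod 317)
63^4 ≡ 280 (mod 317)
63^79 ≡ 1 (mod 317) ✓
Hence ord(63) = 79.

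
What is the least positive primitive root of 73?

φ(73) = 73 − 1 = 72 = 2^3 · 3^2.
g is a primitive root iff g^(72/q) ≢ 1 (mod 73) for each prime q ∈ {2, 3}.
g = 2: 2^36 ≡ 1 — hits 1, so not a primitive root.
g = 3: 3^36 ≡ 1 — hits 1, so not a primitive root.
g = 4: 4^36 ≡ 1 — hits 1, so not a primitive root.
g = 5: 5^36 ≡ 72; 5^24 ≡ 8 — none is 1, so 5 is a primitive root.
The smallest primitive root modulo 73 is 5.

5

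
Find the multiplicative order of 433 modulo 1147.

6

By Lagrange's theorem, ord_1147(433) divides φ(1147) = φ(31·37) = (31−1)·(37−1) = 30·36 = 1080 = 2^3 · 3^3 · 5.
Divisors of 1080: 1, 2, 3, 4, 5, 6, 8, 9, 10, 12, 15, 18, 20, 24, 27, 30, 36, 40, 45, 54, 60, 72, 90, 108, 120, 135, 180, 216, 270, 360, 540, 1080.
Compute 433^d (mod 1147) for the divisors d until we hit 1:
433^1 ≡ 433
433^2 ≡ 528
433^3 ≡ 371
433^4 ≡ 63
433^5 ≡ 898
433^6 ≡ 1
Hence ord(433) = 6.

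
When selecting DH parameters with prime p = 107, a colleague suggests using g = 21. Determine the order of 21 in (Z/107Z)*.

106

The order of 21 must divide φ(107) = 107 − 1 = 106 = 2 · 53.
Divisors of 106: 1, 2, 53, 106.
Compute 21^d (mod 107) for the divisors d until we hit 1:
21^1 ≡ 21
21^2 ≡ 13
21^53 ≡ 106
21^106 ≡ 1
So ord_107(21) = 106.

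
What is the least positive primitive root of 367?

6

φ(367) = 367 − 1 = 366 = 2 · 3 · 61.
Test candidates g = 2, 3, … against the prime factors q ∈ {2, 3, 61} of φ(367): g is a generator iff g^(366/q) ≢ 1 for every such q.
g = 2: 2^183 ≡ 1 — hits 1, so not a primitive root.
g = 3: 3^183 ≡ 366; 3^122 ≡ 1 — hits 1, so not a primitive root.
g = 4: 4^183 ≡ 1 — hits 1, so not a primitive root.
g = 5: 5^183 ≡ 366; 5^122 ≡ 1 — hits 1, so not a primitive root.
g = 6: 6^183 ≡ 366; 6^122 ≡ 283; 6^6 ≡ 47 — none is 1, so 6 is a primitive root.
The smallest primitive root modulo 367 is 6.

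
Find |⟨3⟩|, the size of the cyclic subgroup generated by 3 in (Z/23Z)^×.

11

ord(3) | φ(23) = 23 − 1 = 22 = 2 · 11.
Divisors of 22: 1, 2, 11, 22.
Evaluate successive powers at the divisors of 22:
3^1 ≡ 3 (mod 23)
3^2 ≡ 9 (mod 23)
3^11 ≡ 1 (mod 23) ✓
Therefore the multiplicative order of 3 modulo 23 is 11.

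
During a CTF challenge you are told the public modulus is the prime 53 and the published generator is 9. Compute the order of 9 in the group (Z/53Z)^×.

Since 9 ∈ (Z/53Z)^×, its order divides φ(53) = 53 − 1 = 52 = 2^2 · 13.
Divisors of 52: 1, 2, 4, 13, 26, 52.
Check 9^d mod 53 for each divisor in increasing order:
9^1 ≡ 9 (mod 53)
9^2 ≡ 28 (mod 53)
9^4 ≡ 42 (mod 53)
9^13 ≡ 52 (mod 53)
9^26 ≡ 1 (mod 53) ✓
Hence ord(9) = 26.

26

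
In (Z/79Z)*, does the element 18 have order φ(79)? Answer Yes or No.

No

φ(79) = 79 − 1 = 78 = 2 · 3 · 13.
It suffices to check that the order of 18 is not a proper divisor of 78: compute 18^(78/q) for q ∈ {2, 3, 13}.
18^39 ≡ 1 (mod 79)  [q = 2: ≡ 1 ✗]
18^26 ≡ 1 (mod 79)  [q = 3: ≡ 1 ✗]
18^6 ≡ 38 (mod 79)  [q = 13: ≢ 1 ✓]
The check at q = 2 fails, so 18 generates a proper subgroup.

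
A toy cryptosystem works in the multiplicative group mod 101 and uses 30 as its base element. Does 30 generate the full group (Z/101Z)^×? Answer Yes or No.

φ(101) = 101 − 1 = 100 = 2^2 · 5^2.
Test 30^(100/q) mod 101 for each prime factor q of 100:
30^50 ≡ 1 (mod 101)  [q = 2: ≡ 1 ✗]
30^20 ≡ 84 (mod 101)  [q = 5: ≢ 1 ✓]
The check at q = 2 fails, so 30 generates a proper subgroup.

No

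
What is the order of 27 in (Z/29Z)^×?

ord(27) | φ(29) = 29 − 1 = 28 = 2^2 · 7.
Divisors of 28: 1, 2, 4, 7, 14, 28.
Compute 27^d (mod 29) for the divisors d until we hit 1:
27^1 ≡ 27
27^2 ≡ 4
27^4 ≡ 16
27^7 ≡ 17
27^14 ≡ 28
27^28 ≡ 1
Hence ord(27) = 28.

28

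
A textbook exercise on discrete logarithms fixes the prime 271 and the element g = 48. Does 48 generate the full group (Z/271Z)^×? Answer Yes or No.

φ(271) = 271 − 1 = 270 = 2 · 3^3 · 5.
Test 48^(270/q) mod 271 for each prime factor q of 270:
48^135 ≡ 270 (mod 271)  [q = 2: ≢ 1 ✓]
48^90 ≡ 242 (mod 271)  [q = 3: ≢ 1 ✓]
48^54 ≡ 187 (mod 271)  [q = 5: ≢ 1 ✓]
All checks pass, so 48 has order 270 and is a primitive root modulo 271.

Yes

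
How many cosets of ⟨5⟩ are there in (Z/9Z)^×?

1

The order of 5 must divide φ(9) = φ(3^2) = 3·(3−1) = 6 = 2 · 3.
Divisors of 6: 1, 2, 3, 6.
Test each divisor d:
5^1 ≡ 5 (mod 9)
5^2 ≡ 7 (mod 9)
5^3 ≡ 8 (mod 9)
5^6 ≡ 1 (mod 9) ✓
The order of 5 is 6, so the subgroup it generates has 6 elements.
Index = |(Z/9Z)^×| / |⟨5⟩| = 6 / 6 = 1.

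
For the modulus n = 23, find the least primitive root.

5

φ(23) = 23 − 1 = 22 = 2 · 11.
Test candidates g = 2, 3, … against the prime factors q ∈ {2, 11} of φ(23): g is a generator iff g^(22/q) ≢ 1 for every such q.
g = 2: 2^11 ≡ 1 — hits 1, so not a primitive root.
g = 3: 3^11 ≡ 1 — hits 1, so not a primitive root.
g = 4: 4^11 ≡ 1 — hits 1, so not a primitive root.
g = 5: 5^11 ≡ 22; 5^2 ≡ 2 — none is 1, so 5 is a primitive root.
The smallest primitive root modulo 23 is 5.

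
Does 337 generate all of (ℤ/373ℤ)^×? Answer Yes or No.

No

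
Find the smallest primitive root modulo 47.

φ(47) = 47 − 1 = 46 = 2 · 23.
Test candidates g = 2, 3, … against the prime factors q ∈ {2, 23} of φ(47): g is a generator iff g^(46/q) ≢ 1 for every such q.
g = 2: 2^23 ≡ 1 — hits 1, so not a primitive root.
g = 3: 3^23 ≡ 1 — hits 1, so not a primitive root.
g = 4: 4^23 ≡ 1 — hits 1, so not a primitive root.
g = 5: 5^23 ≡ 46; 5^2 ≡ 25 — none is 1, so 5 is a primitive root.
So 5 is the smallest generator of (Z/47Z)^×.

5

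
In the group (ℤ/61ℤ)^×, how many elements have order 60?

16

φ(61) = 61 − 1 = 60 = 2^2 · 3 · 5.
In a cyclic group of order 60, there are φ(d) elements of order d for each divisor d of 60, and zero for non-divisors.
60 = 2^2 · 3 · 5 divides 60, and φ(60) = 16.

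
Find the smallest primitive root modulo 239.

φ(239) = 239 − 1 = 238 = 2 · 7 · 17.
Test candidates g = 2, 3, … against the prime factors q ∈ {2, 7, 17} of φ(239): g is a generator iff g^(238/q) ≢ 1 for every such q.
g = 2: 2^119 ≡ 1 — hits 1, so not a primitive root.
g = 3: 3^119 ≡ 1 — hits 1, so not a primitive root.
g = 4: 4^119 ≡ 1 — hits 1, so not a primitive root.
g = 5: 5^119 ≡ 1 — hits 1, so not a primitive root.
g = 6: 6^119 ≡ 1 — hits 1, so not a primitive root.
g = 7: 7^119 ≡ 238; 7^34 ≡ 24; 7^14 ≡ 211 — none is 1, so 7 is a primitive root.
So 7 is the smallest generator of (Z/239Z)^×.

7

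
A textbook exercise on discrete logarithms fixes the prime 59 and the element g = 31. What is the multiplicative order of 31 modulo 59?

The order of 31 must divide φ(59) = 59 − 1 = 58 = 2 · 29.
Divisors of 58: 1, 2, 29, 58.
Check 31^d mod 59 for each divisor in increasing order:
31^1 ≡ 31
31^2 ≡ 17
31^29 ≡ 58
31^58 ≡ 1
So ord_59(31) = 58.

58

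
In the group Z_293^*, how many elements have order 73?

φ(293) = 293 − 1 = 292 = 2^2 · 73.
In a cyclic group of order 292, there are φ(d) elements of order d for each divisor d of 292, and zero for non-divisors.
73 | 292, and φ(73) = 73 − 1 = 72.

72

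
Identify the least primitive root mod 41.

6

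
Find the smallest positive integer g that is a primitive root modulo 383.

5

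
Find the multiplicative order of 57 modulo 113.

By Lagrange's theorem, ord_113(57) divides φ(113) = 113 − 1 = 112 = 2^4 · 7.
Divisors of 112: 1, 2, 4, 7, 8, 14, 16, 28, 56, 112.
Compute 57^d (mod 113) for the divisors d until we hit 1:
57^1 ≡ 57 (mod 113)
57^2 ≡ 85 (mod 113)
57^4 ≡ 106 (mod 113)
57^7 ≡ 98 (mod 113)
57^8 ≡ 49 (mod 113)
57^14 ≡ 112 (mod 113)
57^16 ≡ 28 (mod 113)
57^28 ≡ 1 (mod 113) ✓
Hence ord(57) = 28.

28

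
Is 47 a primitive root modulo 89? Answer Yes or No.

No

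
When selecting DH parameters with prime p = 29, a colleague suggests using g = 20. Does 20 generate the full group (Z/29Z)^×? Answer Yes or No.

No

φ(29) = 29 − 1 = 28 = 2^2 · 7.
20 is a primitive root mod 29 iff 20^(φ(29)/q) ≢ 1 for every prime q | φ(29), i.e. q ∈ {2, 7}.
20^14 ≡ 1 (mod 29)  [q = 2: ≡ 1 ✗]
20^4 ≡ 7 (mod 29)  [q = 7: ≢ 1 ✓]
The check at q = 2 fails, so 20 generates a proper subgroup.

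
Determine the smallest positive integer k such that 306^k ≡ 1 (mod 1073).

By Lagrange's theorem, ord_1073(306) divides φ(1073) = φ(29·37) = (29−1)·(37−1) = 28·36 = 1008 = 2^4 · 3^2 · 7.
Divisors of 1008: 1, 2, 3, 4, 6, 7, 8, 9, 12, 14, 16, 18, 21, 24, 28, 36, 42, 48, 56, 63, 72, 84, 112, 126, 144, 168, 252, 336, 504, 1008.
Check 306^d mod 1073 for each divisor in increasing order:
306^1 ≡ 306 (mod 1073)
306^2 ≡ 285 (mod 1073)
306^3 ≡ 297 (mod 1073)
306^4 ≡ 750 (mod 1073)
306^6 ≡ 223 (mod 1073)
306^7 ≡ 639 (mod 1073)
306^8 ≡ 248 (mod 1073)
306^9 ≡ 778 (mod 1073)
306^12 ≡ 371 (mod 1073)
306^14 ≡ 581 (mod 1073)
306^16 ≡ 343 (mod 1073)
306^18 ≡ 112 (mod 1073)
306^21 ≡ 1 (mod 1073) ✓
Therefore the multiplicative order of 306 modulo 1073 is 21.

21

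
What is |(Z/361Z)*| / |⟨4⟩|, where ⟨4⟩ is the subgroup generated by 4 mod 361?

2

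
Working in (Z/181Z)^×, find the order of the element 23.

180

Since 23 ∈ (Z/181Z)^×, its order divides φ(181) = 181 − 1 = 180 = 2^2 · 3^2 · 5.
Divisors of 180: 1, 2, 3, 4, 5, 6, 9, 10, 12, 15, 18, 20, 30, 36, 45, 60, 90, 180.
Test each divisor d:
23^1 ≡ 23
23^2 ≡ 167
23^3 ≡ 40
23^4 ≡ 15
23^5 ≡ 164
23^6 ≡ 152
23^9 ≡ 107
23^10 ≡ 108
23^12 ≡ 117
23^15 ≡ 155
23^18 ≡ 46
23^20 ≡ 80
23^30 ≡ 133
23^36 ≡ 125
23^45 ≡ 162
23^60 ≡ 132
23^90 ≡ 180
23^180 ≡ 1
The smallest such exponent is 180, so the order of 23 is 180.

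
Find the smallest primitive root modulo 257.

3

φ(257) = 257 − 1 = 256 = 2^8.
Test candidates g = 2, 3, … against the prime factors q ∈ {2} of φ(257): g is a generator iff g^(256/q) ≢ 1 for every such q.
g = 2: 2^128 ≡ 1 — hits 1, so not a primitive root.
g = 3: 3^128 ≡ 256 — none is 1, so 3 is a primitive root.
So 3 is the smallest generator of (Z/257Z)^×.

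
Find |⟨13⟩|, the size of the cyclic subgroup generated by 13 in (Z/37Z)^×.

36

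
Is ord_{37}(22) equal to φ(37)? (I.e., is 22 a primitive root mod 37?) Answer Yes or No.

Yes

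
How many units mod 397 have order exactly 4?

2

φ(397) = 397 − 1 = 396 = 2^2 · 3^2 · 11.
Since (Z/397Z)^× is cyclic of order 396, the number of elements of order d is φ(d) when d | 396 and 0 otherwise.
4 = 2^2 divides 396, and φ(4) = 2.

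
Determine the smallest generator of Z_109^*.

6

φ(109) = 109 − 1 = 108 = 2^2 · 3^3.
g is a primitive root iff g^(108/q) ≢ 1 (mod 109) for each prime q ∈ {2, 3}.
g = 2: 2^54 ≡ 108; 2^36 ≡ 1 — hits 1, so not a primitive root.
g = 3: 3^54 ≡ 1 — hits 1, so not a primitive root.
g = 4: 4^54 ≡ 1 — hits 1, so not a primitive root.
g = 5: 5^54 ≡ 1 — hits 1, so not a primitive root.
g = 6: 6^54 ≡ 108; 6^36 ≡ 63 — none is 1, so 6 is a primitive root.
Hence the least primitive root of 109 is 6.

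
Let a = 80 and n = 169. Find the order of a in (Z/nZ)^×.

The order of 80 must divide φ(169) = φ(13^2) = 13·(13−1) = 156 = 2^2 · 3 · 13.
Divisors of 156: 1, 2, 3, 4, 6, 12, 13, 26, 39, 52, 78, 156.
Compute 80^d (mod 169) for the divisors d until we hit 1:
80^1 ≡ 80 (mod 169)
80^2 ≡ 147 (mod 169)
80^3 ≡ 99 (mod 169)
80^4 ≡ 146 (mod 169)
80^6 ≡ 168 (mod 169)
80^12 ≡ 1 (mod 169) ✓
Therefore the multiplicative order of 80 modulo 169 is 12.

12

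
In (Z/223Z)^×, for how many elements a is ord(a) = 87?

0

φ(223) = 223 − 1 = 222 = 2 · 3 · 37.
(Z/223Z)^× is cyclic (|G| = 222); a cyclic group of order m has exactly φ(d) elements of each order d | m, and none otherwise.
Since 87 ∤ 222, the count is 0.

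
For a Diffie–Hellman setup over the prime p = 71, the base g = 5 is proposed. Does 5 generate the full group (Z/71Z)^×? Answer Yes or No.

No

φ(71) = 71 − 1 = 70 = 2 · 5 · 7.
It suffices to check that the order of 5 is not a proper divisor of 70: compute 5^(70/q) for q ∈ {2, 5, 7}.
5^35 ≡ 1 (mod 71)  [q = 2: ≡ 1 ✗]
5^14 ≡ 57 (mod 71)  [q = 5: ≢ 1 ✓]
5^10 ≡ 1 (mod 71)  [q = 7: ≡ 1 ✗]
The check at q = 2 fails, so 5 generates a proper subgroup.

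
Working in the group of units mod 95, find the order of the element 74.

18

Since 74 ∈ (Z/95Z)^×, its order divides φ(95) = φ(5·19) = (5−1)·(19−1) = 4·18 = 72 = 2^3 · 3^2.
Divisors of 72: 1, 2, 3, 4, 6, 8, 9, 12, 18, 24, 36, 72.
Evaluate successive powers at the divisors of 72:
74^1 ≡ 74 (mod 95)
74^2 ≡ 61 (mod 95)
74^3 ≡ 49 (mod 95)
74^4 ≡ 16 (mod 95)
74^6 ≡ 26 (mod 95)
74^8 ≡ 66 (mod 95)
74^9 ≡ 39 (mod 95)
74^12 ≡ 11 (mod 95)
74^18 ≡ 1 (mod 95) ✓
So ord_95(74) = 18.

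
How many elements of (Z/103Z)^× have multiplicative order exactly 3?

2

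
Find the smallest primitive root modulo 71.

φ(71) = 71 − 1 = 70 = 2 · 5 · 7.
Test candidates g = 2, 3, … against the prime factors q ∈ {2, 5, 7} of φ(71): g is a generator iff g^(70/q) ≢ 1 for every such q.
g = 2: 2^35 ≡ 1 — hits 1, so not a primitive root.
g = 3: 3^35 ≡ 1 — hits 1, so not a primitive root.
g = 4: 4^35 ≡ 1 — hits 1, so not a primitive root.
g = 5: 5^35 ≡ 1 — hits 1, so not a primitive root.
g = 6: 6^35 ≡ 1 — hits 1, so not a primitive root.
g = 7: 7^35 ≡ 70; 7^14 ≡ 54; 7^10 ≡ 45 — none is 1, so 7 is a primitive root.
So 7 is the smallest generator of (Z/71Z)^×.

7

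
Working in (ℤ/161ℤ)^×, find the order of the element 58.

The order of 58 must divide φ(161) = φ(7·23) = (7−1)·(23−1) = 6·22 = 132 = 2^2 · 3 · 11.
Divisors of 132: 1, 2, 3, 4, 6, 11, 12, 22, 33, 44, 66, 132.
Compute 58^d (mod 161) for the divisors d until we hit 1:
58^1 ≡ 58 (mod 161)
58^2 ≡ 144 (mod 161)
58^3 ≡ 141 (mod 161)
58^4 ≡ 128 (mod 161)
58^6 ≡ 78 (mod 161)
58^11 ≡ 116 (mod 161)
58^12 ≡ 127 (mod 161)
58^22 ≡ 93 (mod 161)
58^33 ≡ 1 (mod 161) ✓
The smallest such exponent is 33, so the order of 58 is 33.

33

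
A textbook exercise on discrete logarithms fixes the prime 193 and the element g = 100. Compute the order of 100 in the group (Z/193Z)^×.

96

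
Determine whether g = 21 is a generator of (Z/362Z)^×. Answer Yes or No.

Yes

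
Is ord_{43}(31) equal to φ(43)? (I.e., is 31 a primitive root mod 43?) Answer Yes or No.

φ(43) = 43 − 1 = 42 = 2 · 3 · 7.
31 is a primitive root mod 43 iff 31^(φ(43)/q) ≢ 1 for every prime q | φ(43), i.e. q ∈ {2, 3, 7}.
31^21 ≡ 1 (mod 43)  [q = 2: ≡ 1 ✗]
31^14 ≡ 36 (mod 43)  [q = 3: ≢ 1 ✓]
31^6 ≡ 21 (mod 43)  [q = 7: ≢ 1 ✓]
31^21 ≡ 1 shows ord(31) | 21, strictly less than φ(43); not a primitive root.

No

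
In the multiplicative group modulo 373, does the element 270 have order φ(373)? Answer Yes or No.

No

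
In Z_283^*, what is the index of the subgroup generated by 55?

The order of 55 must divide φ(283) = 283 − 1 = 282 = 2 · 3 · 47.
Divisors of 282: 1, 2, 3, 6, 47, 94, 141, 282.
Test each divisor d:
55^1 ≡ 55 (mod 283)
55^2 ≡ 195 (mod 283)
55^3 ≡ 254 (mod 283)
55^6 ≡ 275 (mod 283)
55^47 ≡ 239 (mod 283)
55^94 ≡ 238 (mod 283)
55^141 ≡ 282 (mod 283)
55^282 ≡ 1 (mod 283) ✓
The order of 55 is 282, so the subgroup it generates has 282 elements.
Index = |(Z/283Z)^×| / |⟨55⟩| = 282 / 282 = 1.

1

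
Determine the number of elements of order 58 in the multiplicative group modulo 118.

φ(118) = φ(2)·φ(59) = 1·58 = 58 = 2 · 29.
In a cyclic group of order 58, there are φ(d) elements of order d for each divisor d of 58, and zero for non-divisors.
58 = 2 · 29 divides 58, and φ(58) = 28.

28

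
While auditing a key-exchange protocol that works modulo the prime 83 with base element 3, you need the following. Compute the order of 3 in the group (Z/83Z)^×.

41

ord(3) | φ(83) = 83 − 1 = 82 = 2 · 41.
Divisors of 82: 1, 2, 41, 82.
Compute 3^d (mod 83) for the divisors d until we hit 1:
3^1 ≡ 3 (mod 83)
3^2 ≡ 9 (mod 83)
3^41 ≡ 1 (mod 83) ✓
The smallest such exponent is 41, so the order of 3 is 41.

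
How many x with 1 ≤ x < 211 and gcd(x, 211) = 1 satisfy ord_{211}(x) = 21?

φ(211) = 211 − 1 = 210 = 2 · 3 · 5 · 7.
In a cyclic group of order 210, there are φ(d) elements of order d for each divisor d of 210, and zero for non-divisors.
21 = 3 · 7 divides 210, and φ(21) = 12.

12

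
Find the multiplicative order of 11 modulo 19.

3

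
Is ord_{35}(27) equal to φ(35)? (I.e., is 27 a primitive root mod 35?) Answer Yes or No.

No

35 = 5 · 7 is a product of two distinct odd primes, so (Z/35Z)^× ≅ (Z/5Z)^× × (Z/7Z)^× is not cyclic.
No primitive root modulo 35 exists; in particular 27 is not one.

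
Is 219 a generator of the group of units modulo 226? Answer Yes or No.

No

φ(226) = φ(2)·φ(113) = 1·112 = 112 = 2^4 · 7.
219 is a primitive root mod 226 iff 219^(φ(226)/q) ≢ 1 for every prime q | φ(226), i.e. q ∈ {2, 7}.
219^56 ≡ 1 (mod 226)  [q = 2: ≡ 1 ✗]
219^16 ≡ 49 (mod 226)  [q = 7: ≢ 1 ✓]
219^56 ≡ 1 shows ord(219) | 56, strictly less than φ(226); not a primitive root.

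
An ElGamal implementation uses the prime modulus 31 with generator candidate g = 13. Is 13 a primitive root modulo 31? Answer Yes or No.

φ(31) = 31 − 1 = 30 = 2 · 3 · 5.
Test 13^(30/q) mod 31 for each prime factor q of 30:
13^15 ≡ 30 (mod 31)  [q = 2: ≢ 1 ✓]
13^10 ≡ 5 (mod 31)  [q = 3: ≢ 1 ✓]
13^6 ≡ 16 (mod 31)  [q = 5: ≢ 1 ✓]
None equal 1, so ord_31(13) = 30: 13 is a primitive root.

Yes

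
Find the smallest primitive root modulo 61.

φ(61) = 61 − 1 = 60 = 2^2 · 3 · 5.
g is a primitive root iff g^(60/q) ≢ 1 (mod 61) for each prime q ∈ {2, 3, 5}.
g = 2: 2^30 ≡ 60; 2^20 ≡ 47; 2^12 ≡ 9 — none is 1, so 2 is a primitive root.
Hence the least primitive root of 61 is 2.

2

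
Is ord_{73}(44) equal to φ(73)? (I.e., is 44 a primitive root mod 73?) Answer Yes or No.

Yes

φ(73) = 73 − 1 = 72 = 2^3 · 3^2.
44 is a primitive root mod 73 iff 44^(φ(73)/q) ≢ 1 for every prime q | φ(73), i.e. q ∈ {2, 3}.
44^36 ≡ 72 (mod 73)  [q = 2: ≢ 1 ✓]
44^24 ≡ 64 (mod 73)  [q = 3: ≢ 1 ✓]
Every test exponent gives a nontrivial residue, hence 44 generates the full group.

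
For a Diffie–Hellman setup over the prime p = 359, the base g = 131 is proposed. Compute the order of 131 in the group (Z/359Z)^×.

Since 131 ∈ (Z/359Z)^×, its order divides φ(359) = 359 − 1 = 358 = 2 · 179.
Divisors of 358: 1, 2, 179, 358.
Check 131^d mod 359 for each divisor in increasing order:
131^1 ≡ 131 (mod 359)
131^2 ≡ 288 (mod 359)
131^179 ≡ 1 (mod 359) ✓
Hence ord(131) = 179.

179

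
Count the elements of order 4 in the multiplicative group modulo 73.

2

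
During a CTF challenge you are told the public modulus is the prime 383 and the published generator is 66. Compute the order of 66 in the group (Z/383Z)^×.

382

By Lagrange's theorem, ord_383(66) divides φ(383) = 383 − 1 = 382 = 2 · 191.
Divisors of 382: 1, 2, 191, 382.
Evaluate successive powers at the divisors of 382:
66^1 ≡ 66 (mod 383)
66^2 ≡ 143 (mod 383)
66^191 ≡ 382 (mod 383)
66^382 ≡ 1 (mod 383) ✓
Hence ord(66) = 382.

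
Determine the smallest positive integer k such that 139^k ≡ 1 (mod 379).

Since 139 ∈ (Z/379Z)^×, its order divides φ(379) = 379 − 1 = 378 = 2 · 3^3 · 7.
Divisors of 378: 1, 2, 3, 6, 7, 9, 14, 18, 21, 27, 42, 54, 63, 126, 189, 378.
Compute 139^d (mod 379) for the divisors d until we hit 1:
139^1 ≡ 139
139^2 ≡ 371
139^3 ≡ 25
139^6 ≡ 246
139^7 ≡ 84
139^9 ≡ 86
139^14 ≡ 234
139^18 ≡ 195
139^21 ≡ 327
139^27 ≡ 94
139^42 ≡ 51
139^54 ≡ 119
139^63 ≡ 1
Hence ord(139) = 63.

63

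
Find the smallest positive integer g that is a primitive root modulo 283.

3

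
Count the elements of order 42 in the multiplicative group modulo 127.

12

φ(127) = 127 − 1 = 126 = 2 · 3^2 · 7.
Since (Z/127Z)^× is cyclic of order 126, the number of elements of order d is φ(d) when d | 126 and 0 otherwise.
42 = 2 · 3 · 7 divides 126, and φ(42) = 12.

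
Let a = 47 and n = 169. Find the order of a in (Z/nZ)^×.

The order of 47 must divide φ(169) = φ(13^2) = 13·(13−1) = 156 = 2^2 · 3 · 13.
Divisors of 156: 1, 2, 3, 4, 6, 12, 13, 26, 39, 52, 78, 156.
Evaluate successive powers at the divisors of 156:
47^1 ≡ 47 (mod 169)
47^2 ≡ 12 (mod 169)
47^3 ≡ 57 (mod 169)
47^4 ≡ 144 (mod 169)
47^6 ≡ 38 (mod 169)
47^12 ≡ 92 (mod 169)
47^13 ≡ 99 (mod 169)
47^26 ≡ 168 (mod 169)
47^39 ≡ 70 (mod 169)
47^52 ≡ 1 (mod 169) ✓
So ord_169(47) = 52.

52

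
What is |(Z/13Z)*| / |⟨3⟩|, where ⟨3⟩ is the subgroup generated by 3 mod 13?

4

Since 3 ∈ (Z/13Z)^×, its order divides φ(13) = 13 − 1 = 12 = 2^2 · 3.
Divisors of 12: 1, 2, 3, 4, 6, 12.
Test each divisor d:
3^1 ≡ 3 (mod 13)
3^2 ≡ 9 (mod 13)
3^3 ≡ 1 (mod 13) ✓
Thus |⟨3⟩| = ord(3) = 3.
The index is φ(13) / ord(3) = 12 / 3 = 4.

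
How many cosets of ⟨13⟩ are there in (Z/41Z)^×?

The order of 13 must divide φ(41) = 41 − 1 = 40 = 2^3 · 5.
Divisors of 40: 1, 2, 4, 5, 8, 10, 20, 40.
Evaluate successive powers at the divisors of 40:
13^1 ≡ 13 (mod 41)
13^2 ≡ 5 (mod 41)
13^4 ≡ 25 (mod 41)
13^5 ≡ 38 (mod 41)
13^8 ≡ 10 (mod 41)
13^10 ≡ 9 (mod 41)
13^20 ≡ 40 (mod 41)
13^40 ≡ 1 (mod 41) ✓
Thus |⟨13⟩| = ord(13) = 40.
Index = |(Z/41Z)^×| / |⟨13⟩| = 40 / 40 = 1.

1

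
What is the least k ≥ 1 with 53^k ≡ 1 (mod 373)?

372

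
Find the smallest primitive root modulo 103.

5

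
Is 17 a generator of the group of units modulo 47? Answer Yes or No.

φ(47) = 47 − 1 = 46 = 2 · 23.
It suffices to check that the order of 17 is not a proper divisor of 46: compute 17^(46/q) for q ∈ {2, 23}.
17^23 ≡ 1 (mod 47)  [q = 2: ≡ 1 ✗]
17^2 ≡ 7 (mod 47)  [q = 23: ≢ 1 ✓]
The check at q = 2 fails, so 17 generates a proper subgroup.

No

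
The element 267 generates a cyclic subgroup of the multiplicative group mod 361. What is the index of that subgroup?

ord(267) | φ(361) = φ(19^2) = 19·(19−1) = 342 = 2 · 3^2 · 19.
Divisors of 342: 1, 2, 3, 6, 9, 18, 19, 38, 57, 114, 171, 342.
Test each divisor d:
267^1 ≡ 267 (mod 361)
267^2 ≡ 172 (mod 361)
267^3 ≡ 77 (mod 361)
267^6 ≡ 153 (mod 361)
267^9 ≡ 229 (mod 361)
267^18 ≡ 96 (mod 361)
267^19 ≡ 1 (mod 361) ✓
Thus |⟨267⟩| = ord(267) = 19.
The index is φ(361) / ord(267) = 342 / 19 = 18.

18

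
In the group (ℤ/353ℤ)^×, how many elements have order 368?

0

φ(353) = 353 − 1 = 352 = 2^5 · 11.
Since (Z/353Z)^× is cyclic of order 352, the number of elements of order d is φ(d) when d | 352 and 0 otherwise.
368 does not divide 352, so no element of (Z/353Z)^× has order 368.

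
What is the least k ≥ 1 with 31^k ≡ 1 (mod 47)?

46

The order of 31 must divide φ(47) = 47 − 1 = 46 = 2 · 23.
Divisors of 46: 1, 2, 23, 46.
Test each divisor d:
31^1 ≡ 31 (mod 47)
31^2 ≡ 21 (mod 47)
31^23 ≡ 46 (mod 47)
31^46 ≡ 1 (mod 47) ✓
So ord_47(31) = 46.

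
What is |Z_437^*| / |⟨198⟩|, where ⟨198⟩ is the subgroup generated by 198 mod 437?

6

The order of 198 must divide φ(437) = φ(19·23) = (19−1)·(23−1) = 18·22 = 396 = 2^2 · 3^2 · 11.
Divisors of 396: 1, 2, 3, 4, 6, 9, 11, 12, 18, 22, 33, 36, 44, 66, 99, 132, 198, 396.
Check 198^d mod 437 for each divisor in increasing order:
198^1 ≡ 198 (mod 437)
198^2 ≡ 311 (mod 437)
198^3 ≡ 398 (mod 437)
198^4 ≡ 144 (mod 437)
198^6 ≡ 210 (mod 437)
198^9 ≡ 113 (mod 437)
198^11 ≡ 183 (mod 437)
198^12 ≡ 400 (mod 437)
198^18 ≡ 96 (mod 437)
198^22 ≡ 277 (mod 437)
198^33 ≡ 436 (mod 437)
198^36 ≡ 39 (mod 437)
198^44 ≡ 254 (mod 437)
198^66 ≡ 1 (mod 437) ✓
Thus |⟨198⟩| = ord(198) = 66.
The index is φ(437) / ord(198) = 396 / 66 = 6.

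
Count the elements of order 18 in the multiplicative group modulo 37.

6

φ(37) = 37 − 1 = 36 = 2^2 · 3^2.
(Z/37Z)^× is cyclic (|G| = 36); a cyclic group of order m has exactly φ(d) elements of each order d | m, and none otherwise.
18 = 2 · 3^2 divides 36, and φ(18) = 6.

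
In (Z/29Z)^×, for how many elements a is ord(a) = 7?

6

φ(29) = 29 − 1 = 28 = 2^2 · 7.
(Z/29Z)^× is cyclic (|G| = 28); a cyclic group of order m has exactly φ(d) elements of each order d | m, and none otherwise.
7 | 28, and φ(7) = 7 − 1 = 6.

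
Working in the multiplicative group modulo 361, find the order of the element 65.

114

The order of 65 must divide φ(361) = φ(19^2) = 19·(19−1) = 342 = 2 · 3^2 · 19.
Divisors of 342: 1, 2, 3, 6, 9, 18, 19, 38, 57, 114, 171, 342.
Test each divisor d:
65^1 ≡ 65
65^2 ≡ 254
65^3 ≡ 265
65^6 ≡ 191
65^9 ≡ 75
65^18 ≡ 210
65^19 ≡ 293
65^38 ≡ 292
65^57 ≡ 360
65^114 ≡ 1
The smallest such exponent is 114, so the order of 65 is 114.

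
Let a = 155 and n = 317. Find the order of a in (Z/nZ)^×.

Since 155 ∈ (Z/317Z)^×, its order divides φ(317) = 317 − 1 = 316 = 2^2 · 79.
Divisors of 316: 1, 2, 4, 79, 158, 316.
Compute 155^d (mod 317) for the divisors d until we hit 1:
155^1 ≡ 155 (mod 317)
155^2 ≡ 250 (mod 317)
155^4 ≡ 51 (mod 317)
155^79 ≡ 114 (mod 317)
155^158 ≡ 316 (mod 317)
155^316 ≡ 1 (mod 317) ✓
Therefore the multiplicative order of 155 modulo 317 is 316.

316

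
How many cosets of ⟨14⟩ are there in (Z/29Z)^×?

1

ord(14) | φ(29) = 29 − 1 = 28 = 2^2 · 7.
Divisors of 28: 1, 2, 4, 7, 14, 28.
Check 14^d mod 29 for each divisor in increasing order:
14^1 ≡ 14 (mod 29)
14^2 ≡ 22 (mod 29)
14^4 ≡ 20 (mod 29)
14^7 ≡ 12 (mod 29)
14^14 ≡ 28 (mod 29)
14^28 ≡ 1 (mod 29) ✓
The order of 14 is 28, so the subgroup it generates has 28 elements.
[(Z/29Z)^× : ⟨14⟩] = 28/28 = 1.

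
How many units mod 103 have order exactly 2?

1

φ(103) = 103 − 1 = 102 = 2 · 3 · 17.
In a cyclic group of order 102, there are φ(d) elements of order d for each divisor d of 102, and zero for non-divisors.
2 | 102, and φ(2) = 2 − 1 = 1.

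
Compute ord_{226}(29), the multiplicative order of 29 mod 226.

112

The order of 29 must divide φ(226) = φ(2)·φ(113) = 1·112 = 112 = 2^4 · 7.
Divisors of 112: 1, 2, 4, 7, 8, 14, 16, 28, 56, 112.
Check 29^d mod 226 for each divisor in increasing order:
29^1 ≡ 29
29^2 ≡ 163
29^4 ≡ 127
29^7 ≡ 73
29^8 ≡ 83
29^14 ≡ 131
29^16 ≡ 109
29^28 ≡ 211
29^56 ≡ 225
29^112 ≡ 1
So ord_226(29) = 112.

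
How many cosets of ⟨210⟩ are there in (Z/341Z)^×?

10

By Lagrange's theorem, ord_341(210) divides φ(341) = φ(11·31) = (11−1)·(31−1) = 10·30 = 300 = 2^2 · 3 · 5^2.
Divisors of 300: 1, 2, 3, 4, 5, 6, 10, 12, 15, 20, 25, 30, 50, 60, 75, 100, 150, 300.
Compute 210^d (mod 341) for the divisors d until we hit 1:
210^1 ≡ 210 (mod 341)
210^2 ≡ 111 (mod 341)
210^3 ≡ 122 (mod 341)
210^4 ≡ 45 (mod 341)
210^5 ≡ 243 (mod 341)
210^6 ≡ 221 (mod 341)
210^10 ≡ 56 (mod 341)
210^12 ≡ 78 (mod 341)
210^15 ≡ 309 (mod 341)
210^20 ≡ 67 (mod 341)
210^25 ≡ 254 (mod 341)
210^30 ≡ 1 (mod 341) ✓
Thus |⟨210⟩| = ord(210) = 30.
The index is φ(341) / ord(210) = 300 / 30 = 10.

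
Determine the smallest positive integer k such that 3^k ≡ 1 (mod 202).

100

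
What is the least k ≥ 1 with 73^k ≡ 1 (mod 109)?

27

By Lagrange's theorem, ord_109(73) divides φ(109) = 109 − 1 = 108 = 2^2 · 3^3.
Divisors of 108: 1, 2, 3, 4, 6, 9, 12, 18, 27, 36, 54, 108.
Compute 73^d (mod 109) for the divisors d until we hit 1:
73^1 ≡ 73
73^2 ≡ 97
73^3 ≡ 105
73^4 ≡ 35
73^6 ≡ 16
73^9 ≡ 45
73^12 ≡ 38
73^18 ≡ 63
73^27 ≡ 1
So ord_109(73) = 27.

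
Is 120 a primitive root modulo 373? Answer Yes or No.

No

φ(373) = 373 − 1 = 372 = 2^2 · 3 · 31.
An element g generates (Z/373Z)^× iff g^(372/q) ≢ 1 (mod 373) for each prime q ∈ {2, 3, 31}.
120^186 ≡ 1 (mod 373)  [q = 2: ≡ 1 ✗]
120^124 ≡ 88 (mod 373)  [q = 3: ≢ 1 ✓]
120^12 ≡ 41 (mod 373)  [q = 31: ≢ 1 ✓]
120^186 ≡ 1 shows ord(120) | 186, strictly less than φ(373); not a primitive root.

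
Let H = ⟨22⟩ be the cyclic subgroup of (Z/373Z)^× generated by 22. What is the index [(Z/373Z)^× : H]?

6

By Lagrange's theorem, ord_373(22) divides φ(373) = 373 − 1 = 372 = 2^2 · 3 · 31.
Divisors of 372: 1, 2, 3, 4, 6, 12, 31, 62, 93, 124, 186, 372.
Test each divisor d:
22^1 ≡ 22
22^2 ≡ 111
22^3 ≡ 204
22^4 ≡ 12
22^6 ≡ 213
22^12 ≡ 236
22^31 ≡ 372
22^62 ≡ 1
Thus |⟨22⟩| = ord(22) = 62.
[(Z/373Z)^× : ⟨22⟩] = 372/62 = 6.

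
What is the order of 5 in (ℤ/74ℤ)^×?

36

The order of 5 must divide φ(74) = φ(2)·φ(37) = 1·36 = 36 = 2^2 · 3^2.
Divisors of 36: 1, 2, 3, 4, 6, 9, 12, 18, 36.
Test each divisor d:
5^1 ≡ 5
5^2 ≡ 25
5^3 ≡ 51
5^4 ≡ 33
5^6 ≡ 11
5^9 ≡ 43
5^12 ≡ 47
5^18 ≡ 73
5^36 ≡ 1
So ord_74(5) = 36.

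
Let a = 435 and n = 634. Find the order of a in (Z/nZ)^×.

ord(435) | φ(634) = φ(2)·φ(317) = 1·316 = 316 = 2^2 · 79.
Divisors of 316: 1, 2, 4, 79, 158, 316.
Check 435^d mod 634 for each divisor in increasing order:
435^1 ≡ 435
435^2 ≡ 293
435^4 ≡ 259
435^79 ≡ 203
435^158 ≡ 633
435^316 ≡ 1
So ord_634(435) = 316.

316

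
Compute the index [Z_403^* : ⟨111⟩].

By Lagrange's theorem, ord_403(111) divides φ(403) = φ(13·31) = (13−1)·(31−1) = 12·30 = 360 = 2^3 · 3^2 · 5.
Divisors of 360: 1, 2, 3, 4, 5, 6, 8, 9, 10, 12, 15, 18, 20, 24, 30, 36, 40, 45, 60, 72, 90, 120, 180, 360.
Check 111^d mod 403 for each divisor in increasing order:
111^1 ≡ 111 (mod 403)
111^2 ≡ 231 (mod 403)
111^3 ≡ 252 (mod 403)
111^4 ≡ 165 (mod 403)
111^5 ≡ 180 (mod 403)
111^6 ≡ 233 (mod 403)
111^8 ≡ 224 (mod 403)
111^9 ≡ 281 (mod 403)
111^10 ≡ 160 (mod 403)
111^12 ≡ 287 (mod 403)
111^15 ≡ 187 (mod 403)
111^18 ≡ 376 (mod 403)
111^20 ≡ 211 (mod 403)
111^24 ≡ 157 (mod 403)
111^30 ≡ 311 (mod 403)
111^36 ≡ 326 (mod 403)
111^40 ≡ 191 (mod 403)
111^45 ≡ 125 (mod 403)
111^60 ≡ 1 (mod 403) ✓
So ord_403(111) = 60, hence |⟨111⟩| = 60.
Index = |(Z/403Z)^×| / |⟨111⟩| = 360 / 60 = 6.

6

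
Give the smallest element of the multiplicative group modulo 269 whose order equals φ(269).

2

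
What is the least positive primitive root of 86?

3

φ(86) = φ(2)·φ(43) = 1·42 = 42 = 2 · 3 · 7.
Test candidates g = 2, 3, … against the prime factors q ∈ {2, 3, 7} of φ(86): g is a generator iff g^(42/q) ≢ 1 for every such q.
g = 2: gcd(2, 86) = 2 > 1, not a unit — skip.
g = 3: 3^21 ≡ 85; 3^14 ≡ 79; 3^6 ≡ 41 — none is 1, so 3 is a primitive root.
The smallest primitive root modulo 86 is 3.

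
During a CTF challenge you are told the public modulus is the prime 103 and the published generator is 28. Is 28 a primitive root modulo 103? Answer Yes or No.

No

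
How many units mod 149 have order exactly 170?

0

φ(149) = 149 − 1 = 148 = 2^2 · 37.
Since (Z/149Z)^× is cyclic of order 148, the number of elements of order d is φ(d) when d | 148 and 0 otherwise.
Since 170 ∤ 148, the count is 0.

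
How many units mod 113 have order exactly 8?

φ(113) = 113 − 1 = 112 = 2^4 · 7.
In a cyclic group of order 112, there are φ(d) elements of order d for each divisor d of 112, and zero for non-divisors.
8 = 2^3 divides 112, and φ(8) = 4.

4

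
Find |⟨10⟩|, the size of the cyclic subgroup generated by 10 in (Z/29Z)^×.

28

By Lagrange's theorem, ord_29(10) divides φ(29) = 29 − 1 = 28 = 2^2 · 7.
Divisors of 28: 1, 2, 4, 7, 14, 28.
Test each divisor d:
10^1 ≡ 10
10^2 ≡ 13
10^4 ≡ 24
10^7 ≡ 17
10^14 ≡ 28
10^28 ≡ 1
Therefore the multiplicative order of 10 modulo 29 is 28.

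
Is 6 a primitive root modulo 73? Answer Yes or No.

No

φ(73) = 73 − 1 = 72 = 2^3 · 3^2.
An element g generates (Z/73Z)^× iff g^(72/q) ≢ 1 (mod 73) for each prime q ∈ {2, 3}.
6^36 ≡ 1 (mod 73)  [q = 2: ≡ 1 ✗]
6^24 ≡ 64 (mod 73)  [q = 3: ≢ 1 ✓]
6^36 ≡ 1 shows ord(6) | 36, strictly less than φ(73); not a primitive root.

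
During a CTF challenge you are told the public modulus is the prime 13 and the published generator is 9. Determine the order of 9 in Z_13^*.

3

Since 9 ∈ (Z/13Z)^×, its order divides φ(13) = 13 − 1 = 12 = 2^2 · 3.
Divisors of 12: 1, 2, 3, 4, 6, 12.
Check 9^d mod 13 for each divisor in increasing order:
9^1 ≡ 9 (mod 13)
9^2 ≡ 3 (mod 13)
9^3 ≡ 1 (mod 13) ✓
Therefore the multiplicative order of 9 modulo 13 is 3.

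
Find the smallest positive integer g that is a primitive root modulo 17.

3

φ(17) = 17 − 1 = 16 = 2^4.
Test candidates g = 2, 3, … against the prime factors q ∈ {2} of φ(17): g is a generator iff g^(16/q) ≢ 1 for every such q.
g = 2: 2^8 ≡ 1 — hits 1, so not a primitive root.
g = 3: 3^8 ≡ 16 — none is 1, so 3 is a primitive root.
So 3 is the smallest generator of (Z/17Z)^×.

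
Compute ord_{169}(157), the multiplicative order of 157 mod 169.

The order of 157 must divide φ(169) = φ(13^2) = 13·(13−1) = 156 = 2^2 · 3 · 13.
Divisors of 156: 1, 2, 3, 4, 6, 12, 13, 26, 39, 52, 78, 156.
Compute 157^d (mod 169) for the divisors d until we hit 1:
157^1 ≡ 157 (mod 169)
157^2 ≡ 144 (mod 169)
157^3 ≡ 131 (mod 169)
157^4 ≡ 118 (mod 169)
157^6 ≡ 92 (mod 169)
157^12 ≡ 14 (mod 169)
157^13 ≡ 1 (mod 169) ✓
The smallest such exponent is 13, so the order of 157 is 13.

13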